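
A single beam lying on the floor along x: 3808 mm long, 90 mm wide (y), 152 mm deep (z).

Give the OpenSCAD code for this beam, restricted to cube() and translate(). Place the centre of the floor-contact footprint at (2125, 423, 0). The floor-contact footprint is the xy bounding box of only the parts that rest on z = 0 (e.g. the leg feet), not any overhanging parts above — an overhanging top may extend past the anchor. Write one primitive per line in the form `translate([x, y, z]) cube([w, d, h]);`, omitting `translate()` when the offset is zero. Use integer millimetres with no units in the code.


translate([221, 378, 0]) cube([3808, 90, 152]);


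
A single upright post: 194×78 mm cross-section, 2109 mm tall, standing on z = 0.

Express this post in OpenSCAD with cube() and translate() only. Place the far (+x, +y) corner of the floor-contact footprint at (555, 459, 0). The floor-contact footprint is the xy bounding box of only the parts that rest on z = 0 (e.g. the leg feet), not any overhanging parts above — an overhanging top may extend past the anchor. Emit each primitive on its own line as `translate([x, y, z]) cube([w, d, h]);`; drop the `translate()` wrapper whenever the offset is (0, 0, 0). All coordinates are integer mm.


translate([361, 381, 0]) cube([194, 78, 2109]);


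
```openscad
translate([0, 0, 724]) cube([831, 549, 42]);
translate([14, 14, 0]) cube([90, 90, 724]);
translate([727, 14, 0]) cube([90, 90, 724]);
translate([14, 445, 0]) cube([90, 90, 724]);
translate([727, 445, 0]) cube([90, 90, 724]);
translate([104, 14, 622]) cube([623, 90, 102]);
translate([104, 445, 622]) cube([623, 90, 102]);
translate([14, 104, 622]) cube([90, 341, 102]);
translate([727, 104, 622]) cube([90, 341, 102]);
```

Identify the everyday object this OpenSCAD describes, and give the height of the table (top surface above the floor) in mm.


A table. The table height is 766 mm.

A 831×549×42 slab sits at z = 724 on four 90 mm square posts — a table. The top surface is at 724 + 42 = 766 mm.


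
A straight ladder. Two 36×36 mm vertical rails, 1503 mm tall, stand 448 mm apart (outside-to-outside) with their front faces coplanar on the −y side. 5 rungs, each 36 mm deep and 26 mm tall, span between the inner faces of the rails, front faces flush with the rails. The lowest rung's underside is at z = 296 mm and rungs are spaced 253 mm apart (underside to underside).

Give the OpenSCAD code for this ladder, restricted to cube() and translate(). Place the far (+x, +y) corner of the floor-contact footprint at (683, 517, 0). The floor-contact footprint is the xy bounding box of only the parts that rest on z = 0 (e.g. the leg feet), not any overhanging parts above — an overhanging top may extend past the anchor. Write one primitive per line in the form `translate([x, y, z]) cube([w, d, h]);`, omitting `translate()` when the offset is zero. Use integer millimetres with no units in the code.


translate([235, 481, 0]) cube([36, 36, 1503]);
translate([647, 481, 0]) cube([36, 36, 1503]);
translate([271, 481, 296]) cube([376, 36, 26]);
translate([271, 481, 549]) cube([376, 36, 26]);
translate([271, 481, 802]) cube([376, 36, 26]);
translate([271, 481, 1055]) cube([376, 36, 26]);
translate([271, 481, 1308]) cube([376, 36, 26]);


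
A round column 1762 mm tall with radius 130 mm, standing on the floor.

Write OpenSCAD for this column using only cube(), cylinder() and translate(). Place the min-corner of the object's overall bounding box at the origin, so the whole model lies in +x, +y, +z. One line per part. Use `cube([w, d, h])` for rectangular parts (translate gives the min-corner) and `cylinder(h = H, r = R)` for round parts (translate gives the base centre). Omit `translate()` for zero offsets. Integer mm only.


translate([130, 130, 0]) cylinder(h = 1762, r = 130);


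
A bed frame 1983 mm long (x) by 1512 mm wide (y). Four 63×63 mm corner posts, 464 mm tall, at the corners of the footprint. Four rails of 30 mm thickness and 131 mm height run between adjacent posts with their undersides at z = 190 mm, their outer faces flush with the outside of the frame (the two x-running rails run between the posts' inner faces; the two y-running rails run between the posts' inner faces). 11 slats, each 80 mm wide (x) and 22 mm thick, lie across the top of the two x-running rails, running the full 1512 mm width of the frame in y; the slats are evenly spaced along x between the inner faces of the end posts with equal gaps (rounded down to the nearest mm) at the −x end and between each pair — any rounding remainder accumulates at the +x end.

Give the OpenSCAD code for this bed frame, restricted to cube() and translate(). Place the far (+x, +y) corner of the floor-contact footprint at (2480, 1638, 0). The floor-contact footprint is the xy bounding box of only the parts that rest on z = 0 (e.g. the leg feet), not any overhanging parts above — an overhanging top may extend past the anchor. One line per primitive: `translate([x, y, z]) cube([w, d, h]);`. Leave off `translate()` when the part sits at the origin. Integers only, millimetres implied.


translate([497, 126, 0]) cube([63, 63, 464]);
translate([497, 1575, 0]) cube([63, 63, 464]);
translate([2417, 126, 0]) cube([63, 63, 464]);
translate([2417, 1575, 0]) cube([63, 63, 464]);
translate([560, 126, 190]) cube([1857, 30, 131]);
translate([560, 1608, 190]) cube([1857, 30, 131]);
translate([497, 189, 190]) cube([30, 1386, 131]);
translate([2450, 189, 190]) cube([30, 1386, 131]);
translate([641, 126, 321]) cube([80, 1512, 22]);
translate([802, 126, 321]) cube([80, 1512, 22]);
translate([963, 126, 321]) cube([80, 1512, 22]);
translate([1124, 126, 321]) cube([80, 1512, 22]);
translate([1285, 126, 321]) cube([80, 1512, 22]);
translate([1446, 126, 321]) cube([80, 1512, 22]);
translate([1607, 126, 321]) cube([80, 1512, 22]);
translate([1768, 126, 321]) cube([80, 1512, 22]);
translate([1929, 126, 321]) cube([80, 1512, 22]);
translate([2090, 126, 321]) cube([80, 1512, 22]);
translate([2251, 126, 321]) cube([80, 1512, 22]);


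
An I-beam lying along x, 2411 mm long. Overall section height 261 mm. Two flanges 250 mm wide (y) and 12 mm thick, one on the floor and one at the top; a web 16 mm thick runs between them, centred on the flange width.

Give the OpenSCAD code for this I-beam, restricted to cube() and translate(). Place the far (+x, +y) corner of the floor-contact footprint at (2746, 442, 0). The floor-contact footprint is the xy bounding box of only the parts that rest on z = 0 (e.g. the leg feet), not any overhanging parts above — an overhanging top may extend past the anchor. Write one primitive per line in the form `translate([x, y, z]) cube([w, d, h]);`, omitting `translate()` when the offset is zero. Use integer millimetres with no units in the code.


translate([335, 192, 0]) cube([2411, 250, 12]);
translate([335, 309, 12]) cube([2411, 16, 237]);
translate([335, 192, 249]) cube([2411, 250, 12]);


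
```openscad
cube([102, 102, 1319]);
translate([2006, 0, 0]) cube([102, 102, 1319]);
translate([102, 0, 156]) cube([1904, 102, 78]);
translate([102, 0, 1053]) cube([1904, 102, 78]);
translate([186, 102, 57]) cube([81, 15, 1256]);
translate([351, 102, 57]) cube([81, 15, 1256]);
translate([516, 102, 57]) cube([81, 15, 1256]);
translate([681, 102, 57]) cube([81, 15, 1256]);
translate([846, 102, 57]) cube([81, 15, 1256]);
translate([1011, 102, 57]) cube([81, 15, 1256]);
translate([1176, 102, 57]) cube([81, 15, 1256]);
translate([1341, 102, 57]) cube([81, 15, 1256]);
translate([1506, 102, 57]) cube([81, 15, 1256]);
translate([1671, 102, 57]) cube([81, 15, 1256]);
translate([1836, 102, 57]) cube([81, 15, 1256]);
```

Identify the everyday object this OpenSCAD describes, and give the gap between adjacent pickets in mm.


A fence section. The picket gap is 84 mm.

Two posts, two rails, 11 pickets — a fence section. Span 1904 mm holds 11 pickets of 81 mm with 12 equal gaps: ⌊(1904 − 11·81) / 12⌋ = 84 mm.


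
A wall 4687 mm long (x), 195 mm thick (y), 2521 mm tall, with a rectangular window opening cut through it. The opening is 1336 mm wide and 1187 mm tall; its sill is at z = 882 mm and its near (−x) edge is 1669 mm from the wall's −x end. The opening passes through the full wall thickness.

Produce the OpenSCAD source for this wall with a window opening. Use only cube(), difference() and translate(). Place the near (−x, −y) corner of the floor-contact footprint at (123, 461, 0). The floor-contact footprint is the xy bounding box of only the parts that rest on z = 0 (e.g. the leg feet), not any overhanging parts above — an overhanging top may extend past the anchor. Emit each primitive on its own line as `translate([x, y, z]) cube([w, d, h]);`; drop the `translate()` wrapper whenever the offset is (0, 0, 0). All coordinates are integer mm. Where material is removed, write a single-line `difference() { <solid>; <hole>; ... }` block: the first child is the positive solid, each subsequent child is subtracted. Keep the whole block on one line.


difference() { translate([123, 461, 0]) cube([4687, 195, 2521]); translate([1792, 461, 882]) cube([1336, 195, 1187]); }


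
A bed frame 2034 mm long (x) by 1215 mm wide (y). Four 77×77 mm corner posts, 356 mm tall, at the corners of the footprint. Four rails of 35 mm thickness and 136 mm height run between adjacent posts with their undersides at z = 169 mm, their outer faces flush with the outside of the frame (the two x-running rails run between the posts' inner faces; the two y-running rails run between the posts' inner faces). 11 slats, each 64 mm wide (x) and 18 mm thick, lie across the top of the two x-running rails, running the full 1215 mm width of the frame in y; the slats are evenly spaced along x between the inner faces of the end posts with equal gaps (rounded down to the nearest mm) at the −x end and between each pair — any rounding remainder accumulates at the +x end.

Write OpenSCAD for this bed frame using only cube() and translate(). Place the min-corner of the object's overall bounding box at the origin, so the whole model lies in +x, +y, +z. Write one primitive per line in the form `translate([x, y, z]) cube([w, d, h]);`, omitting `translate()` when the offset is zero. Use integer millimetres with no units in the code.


// slat z = rail_z + rail_h = 169 + 136 = 305
// slat gap = ⌊(1880 − 11·64) / 12⌋ = 98
cube([77, 77, 356]);
translate([0, 1138, 0]) cube([77, 77, 356]);
translate([1957, 0, 0]) cube([77, 77, 356]);
translate([1957, 1138, 0]) cube([77, 77, 356]);
translate([77, 0, 169]) cube([1880, 35, 136]);
translate([77, 1180, 169]) cube([1880, 35, 136]);
translate([0, 77, 169]) cube([35, 1061, 136]);
translate([1999, 77, 169]) cube([35, 1061, 136]);
translate([175, 0, 305]) cube([64, 1215, 18]);
translate([337, 0, 305]) cube([64, 1215, 18]);
translate([499, 0, 305]) cube([64, 1215, 18]);
translate([661, 0, 305]) cube([64, 1215, 18]);
translate([823, 0, 305]) cube([64, 1215, 18]);
translate([985, 0, 305]) cube([64, 1215, 18]);
translate([1147, 0, 305]) cube([64, 1215, 18]);
translate([1309, 0, 305]) cube([64, 1215, 18]);
translate([1471, 0, 305]) cube([64, 1215, 18]);
translate([1633, 0, 305]) cube([64, 1215, 18]);
translate([1795, 0, 305]) cube([64, 1215, 18]);


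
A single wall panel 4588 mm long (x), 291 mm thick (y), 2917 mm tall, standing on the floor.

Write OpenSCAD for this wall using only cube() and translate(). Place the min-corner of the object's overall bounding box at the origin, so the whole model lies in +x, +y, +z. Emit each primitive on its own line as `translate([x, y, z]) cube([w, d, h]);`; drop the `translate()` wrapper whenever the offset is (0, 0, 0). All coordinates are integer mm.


cube([4588, 291, 2917]);


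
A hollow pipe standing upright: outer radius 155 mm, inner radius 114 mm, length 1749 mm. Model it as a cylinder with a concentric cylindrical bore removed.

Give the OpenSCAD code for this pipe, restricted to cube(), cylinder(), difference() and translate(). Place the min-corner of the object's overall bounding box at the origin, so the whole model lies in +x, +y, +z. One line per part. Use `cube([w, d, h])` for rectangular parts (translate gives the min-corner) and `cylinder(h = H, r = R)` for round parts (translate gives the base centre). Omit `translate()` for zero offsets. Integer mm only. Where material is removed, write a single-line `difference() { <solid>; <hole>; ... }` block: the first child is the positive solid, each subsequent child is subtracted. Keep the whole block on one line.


difference() { translate([155, 155, 0]) cylinder(h = 1749, r = 155); translate([155, 155, 0]) cylinder(h = 1749, r = 114); }


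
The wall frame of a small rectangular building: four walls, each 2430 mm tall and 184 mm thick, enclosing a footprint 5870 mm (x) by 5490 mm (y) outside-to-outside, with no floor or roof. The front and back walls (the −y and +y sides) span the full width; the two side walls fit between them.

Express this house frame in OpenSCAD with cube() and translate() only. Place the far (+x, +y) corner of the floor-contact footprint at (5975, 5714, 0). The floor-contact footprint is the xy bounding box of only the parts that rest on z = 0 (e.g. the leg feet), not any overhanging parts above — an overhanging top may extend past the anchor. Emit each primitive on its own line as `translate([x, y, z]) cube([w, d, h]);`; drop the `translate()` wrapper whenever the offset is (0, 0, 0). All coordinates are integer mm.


translate([105, 224, 0]) cube([5870, 184, 2430]);
translate([105, 5530, 0]) cube([5870, 184, 2430]);
translate([105, 408, 0]) cube([184, 5122, 2430]);
translate([5791, 408, 0]) cube([184, 5122, 2430]);


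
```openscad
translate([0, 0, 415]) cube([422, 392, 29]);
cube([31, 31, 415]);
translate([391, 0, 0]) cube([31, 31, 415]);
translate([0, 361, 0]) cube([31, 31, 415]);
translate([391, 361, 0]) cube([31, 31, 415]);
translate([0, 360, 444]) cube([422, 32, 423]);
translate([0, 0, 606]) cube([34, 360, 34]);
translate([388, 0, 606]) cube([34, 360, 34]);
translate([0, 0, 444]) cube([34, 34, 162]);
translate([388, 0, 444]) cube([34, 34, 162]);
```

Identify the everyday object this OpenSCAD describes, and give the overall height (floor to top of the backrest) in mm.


A chair. The overall height is 867 mm.

A slab on four corner posts with a tall panel at the back — a chair. The seat slab sits at z = 415 with thickness 29, and the 423 mm backrest starts at the seat top, so the overall height is 415 + 29 + 423 = 867 mm.


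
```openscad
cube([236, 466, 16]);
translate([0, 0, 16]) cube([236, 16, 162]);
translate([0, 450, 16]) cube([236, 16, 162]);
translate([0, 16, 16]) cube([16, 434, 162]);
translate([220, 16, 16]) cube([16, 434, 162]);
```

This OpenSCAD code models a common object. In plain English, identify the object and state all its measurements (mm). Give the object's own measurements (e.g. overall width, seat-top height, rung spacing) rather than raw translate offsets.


An open-topped rectangular box: outside dimensions 236×466×178 mm, with a uniform wall and base thickness of 16 mm. The base is a full 236×466 slab on the floor; four walls sit on top of the base. The front and back walls (the −y and +y sides) span the full width; the two side walls fit between them.


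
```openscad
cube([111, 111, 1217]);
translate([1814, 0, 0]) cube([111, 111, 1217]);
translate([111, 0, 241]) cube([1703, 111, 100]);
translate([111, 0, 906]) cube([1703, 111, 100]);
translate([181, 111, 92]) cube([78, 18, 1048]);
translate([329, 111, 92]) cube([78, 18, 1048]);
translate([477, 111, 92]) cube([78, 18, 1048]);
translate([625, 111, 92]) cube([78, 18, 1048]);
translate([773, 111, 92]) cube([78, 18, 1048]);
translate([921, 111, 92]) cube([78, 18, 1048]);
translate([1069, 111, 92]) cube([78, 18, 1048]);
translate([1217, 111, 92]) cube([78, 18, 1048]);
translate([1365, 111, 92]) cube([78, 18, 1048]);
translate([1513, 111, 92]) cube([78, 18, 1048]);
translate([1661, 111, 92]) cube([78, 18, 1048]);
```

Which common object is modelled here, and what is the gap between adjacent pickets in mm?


A fence section. The picket gap is 70 mm.

Two posts, two rails, 11 pickets — a fence section. Span 1703 mm holds 11 pickets of 78 mm with 12 equal gaps: ⌊(1703 − 11·78) / 12⌋ = 70 mm.


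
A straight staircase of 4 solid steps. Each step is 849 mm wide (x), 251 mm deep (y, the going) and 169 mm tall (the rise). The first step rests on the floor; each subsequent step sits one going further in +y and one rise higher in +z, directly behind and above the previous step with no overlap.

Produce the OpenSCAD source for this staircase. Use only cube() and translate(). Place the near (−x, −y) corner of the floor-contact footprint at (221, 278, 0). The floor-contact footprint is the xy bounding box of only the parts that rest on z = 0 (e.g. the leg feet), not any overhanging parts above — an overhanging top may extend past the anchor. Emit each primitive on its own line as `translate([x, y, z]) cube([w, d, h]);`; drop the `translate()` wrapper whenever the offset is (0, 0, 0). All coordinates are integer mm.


translate([221, 278, 0]) cube([849, 251, 169]);
translate([221, 529, 169]) cube([849, 251, 169]);
translate([221, 780, 338]) cube([849, 251, 169]);
translate([221, 1031, 507]) cube([849, 251, 169]);


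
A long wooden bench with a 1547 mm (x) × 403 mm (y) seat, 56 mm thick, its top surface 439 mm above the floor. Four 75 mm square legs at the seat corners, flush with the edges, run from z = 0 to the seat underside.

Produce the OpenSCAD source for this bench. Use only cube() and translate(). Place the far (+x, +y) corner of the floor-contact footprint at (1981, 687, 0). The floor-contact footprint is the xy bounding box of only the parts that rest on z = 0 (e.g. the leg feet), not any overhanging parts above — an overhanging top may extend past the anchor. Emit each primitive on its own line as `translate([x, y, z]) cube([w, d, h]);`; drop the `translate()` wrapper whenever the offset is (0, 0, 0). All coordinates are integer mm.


translate([434, 284, 383]) cube([1547, 403, 56]);
translate([434, 284, 0]) cube([75, 75, 383]);
translate([434, 612, 0]) cube([75, 75, 383]);
translate([1906, 284, 0]) cube([75, 75, 383]);
translate([1906, 612, 0]) cube([75, 75, 383]);


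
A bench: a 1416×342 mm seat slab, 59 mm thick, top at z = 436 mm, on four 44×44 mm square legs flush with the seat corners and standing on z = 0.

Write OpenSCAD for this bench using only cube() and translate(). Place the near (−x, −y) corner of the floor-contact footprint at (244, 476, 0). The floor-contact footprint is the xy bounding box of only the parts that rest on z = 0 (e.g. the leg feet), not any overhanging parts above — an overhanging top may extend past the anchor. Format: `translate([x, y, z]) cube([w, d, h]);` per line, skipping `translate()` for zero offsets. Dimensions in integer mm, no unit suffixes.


// leg_h = 436 − 59 = 377
translate([244, 476, 377]) cube([1416, 342, 59]);
translate([244, 476, 0]) cube([44, 44, 377]);
translate([244, 774, 0]) cube([44, 44, 377]);
translate([1616, 476, 0]) cube([44, 44, 377]);
translate([1616, 774, 0]) cube([44, 44, 377]);


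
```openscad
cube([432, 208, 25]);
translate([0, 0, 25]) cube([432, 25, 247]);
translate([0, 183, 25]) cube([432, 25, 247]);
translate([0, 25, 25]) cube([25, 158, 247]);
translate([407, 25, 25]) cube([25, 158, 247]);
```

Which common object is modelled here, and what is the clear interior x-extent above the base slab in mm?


An open box. The internal width is 382 mm.

A 432×208 base slab with four walls standing on it — an open box. The base is 432 mm wide and the walls are 25 mm thick, so the internal width is 432 − 2 × 25 = 382 mm.


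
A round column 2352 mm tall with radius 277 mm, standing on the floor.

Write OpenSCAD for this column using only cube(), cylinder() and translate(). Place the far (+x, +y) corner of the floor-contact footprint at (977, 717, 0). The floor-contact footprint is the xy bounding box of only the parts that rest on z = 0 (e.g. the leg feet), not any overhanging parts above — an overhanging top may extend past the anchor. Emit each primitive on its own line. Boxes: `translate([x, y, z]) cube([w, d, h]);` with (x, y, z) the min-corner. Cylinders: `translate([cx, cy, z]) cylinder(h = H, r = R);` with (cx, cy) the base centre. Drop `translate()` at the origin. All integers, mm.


translate([700, 440, 0]) cylinder(h = 2352, r = 277);


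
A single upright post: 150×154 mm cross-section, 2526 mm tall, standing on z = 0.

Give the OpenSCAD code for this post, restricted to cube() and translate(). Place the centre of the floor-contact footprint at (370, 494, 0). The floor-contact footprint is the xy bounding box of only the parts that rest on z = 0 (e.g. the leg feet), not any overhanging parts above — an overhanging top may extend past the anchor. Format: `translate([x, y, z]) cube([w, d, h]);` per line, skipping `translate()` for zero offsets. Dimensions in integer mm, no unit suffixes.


translate([295, 417, 0]) cube([150, 154, 2526]);


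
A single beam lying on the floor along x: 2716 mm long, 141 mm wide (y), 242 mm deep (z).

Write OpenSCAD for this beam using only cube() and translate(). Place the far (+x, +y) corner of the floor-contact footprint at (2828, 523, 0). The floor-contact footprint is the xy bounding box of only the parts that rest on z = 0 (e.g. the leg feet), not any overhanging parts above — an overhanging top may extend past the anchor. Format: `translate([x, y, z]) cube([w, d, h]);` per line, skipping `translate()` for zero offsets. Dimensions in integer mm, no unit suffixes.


translate([112, 382, 0]) cube([2716, 141, 242]);


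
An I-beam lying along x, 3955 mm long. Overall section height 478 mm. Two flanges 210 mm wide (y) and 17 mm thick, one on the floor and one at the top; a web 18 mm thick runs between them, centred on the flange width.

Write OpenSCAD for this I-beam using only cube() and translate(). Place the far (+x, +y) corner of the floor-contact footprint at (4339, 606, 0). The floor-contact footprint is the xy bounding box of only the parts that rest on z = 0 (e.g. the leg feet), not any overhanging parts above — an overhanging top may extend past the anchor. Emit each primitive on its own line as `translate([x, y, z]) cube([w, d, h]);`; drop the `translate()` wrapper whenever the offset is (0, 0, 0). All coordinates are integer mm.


translate([384, 396, 0]) cube([3955, 210, 17]);
translate([384, 492, 17]) cube([3955, 18, 444]);
translate([384, 396, 461]) cube([3955, 210, 17]);


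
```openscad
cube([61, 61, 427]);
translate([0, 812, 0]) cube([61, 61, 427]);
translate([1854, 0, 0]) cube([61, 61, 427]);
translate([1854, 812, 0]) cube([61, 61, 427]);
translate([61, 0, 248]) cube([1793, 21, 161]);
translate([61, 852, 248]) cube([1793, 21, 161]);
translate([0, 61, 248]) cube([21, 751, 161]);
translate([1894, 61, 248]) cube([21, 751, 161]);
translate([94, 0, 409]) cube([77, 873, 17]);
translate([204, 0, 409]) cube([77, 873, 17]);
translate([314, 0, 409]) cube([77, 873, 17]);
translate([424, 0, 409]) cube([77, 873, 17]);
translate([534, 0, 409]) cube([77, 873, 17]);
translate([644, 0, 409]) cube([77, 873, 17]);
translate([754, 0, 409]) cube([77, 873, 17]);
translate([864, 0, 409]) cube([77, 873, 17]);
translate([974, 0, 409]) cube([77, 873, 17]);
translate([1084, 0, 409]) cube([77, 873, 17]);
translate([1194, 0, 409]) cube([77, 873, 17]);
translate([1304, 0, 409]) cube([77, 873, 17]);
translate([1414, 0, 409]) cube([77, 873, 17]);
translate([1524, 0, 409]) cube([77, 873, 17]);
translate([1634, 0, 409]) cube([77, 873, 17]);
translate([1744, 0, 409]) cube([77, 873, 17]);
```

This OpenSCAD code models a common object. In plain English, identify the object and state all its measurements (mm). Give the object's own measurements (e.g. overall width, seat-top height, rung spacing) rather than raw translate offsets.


A bed frame 1915 mm long (x) by 873 mm wide (y). Four 61×61 mm corner posts, 427 mm tall, at the corners of the footprint. Four rails of 21 mm thickness and 161 mm height run between adjacent posts with their undersides at z = 248 mm, their outer faces flush with the outside of the frame (the two x-running rails run between the posts' inner faces; the two y-running rails run between the posts' inner faces). 16 slats, each 77 mm wide (x) and 17 mm thick, lie across the top of the two x-running rails, running the full 873 mm width of the frame in y; along x they sit between the end posts with a 33 mm gap after the −x posts and between neighbouring slats and before the +x posts.


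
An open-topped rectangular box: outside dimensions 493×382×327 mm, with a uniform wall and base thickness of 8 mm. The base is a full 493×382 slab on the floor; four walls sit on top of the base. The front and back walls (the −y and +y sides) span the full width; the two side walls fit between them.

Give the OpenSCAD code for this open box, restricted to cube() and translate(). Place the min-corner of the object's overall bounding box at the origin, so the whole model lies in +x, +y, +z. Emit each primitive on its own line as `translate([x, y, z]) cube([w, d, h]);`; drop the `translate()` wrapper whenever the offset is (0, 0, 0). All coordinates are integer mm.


cube([493, 382, 8]);
translate([0, 0, 8]) cube([493, 8, 319]);
translate([0, 374, 8]) cube([493, 8, 319]);
translate([0, 8, 8]) cube([8, 366, 319]);
translate([485, 8, 8]) cube([8, 366, 319]);


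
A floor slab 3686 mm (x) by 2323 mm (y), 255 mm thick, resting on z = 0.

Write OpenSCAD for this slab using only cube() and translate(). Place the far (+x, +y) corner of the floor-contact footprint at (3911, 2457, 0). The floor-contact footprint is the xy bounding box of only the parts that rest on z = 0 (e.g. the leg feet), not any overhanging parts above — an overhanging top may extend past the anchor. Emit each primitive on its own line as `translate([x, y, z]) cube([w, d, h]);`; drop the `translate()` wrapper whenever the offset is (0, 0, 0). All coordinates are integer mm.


translate([225, 134, 0]) cube([3686, 2323, 255]);


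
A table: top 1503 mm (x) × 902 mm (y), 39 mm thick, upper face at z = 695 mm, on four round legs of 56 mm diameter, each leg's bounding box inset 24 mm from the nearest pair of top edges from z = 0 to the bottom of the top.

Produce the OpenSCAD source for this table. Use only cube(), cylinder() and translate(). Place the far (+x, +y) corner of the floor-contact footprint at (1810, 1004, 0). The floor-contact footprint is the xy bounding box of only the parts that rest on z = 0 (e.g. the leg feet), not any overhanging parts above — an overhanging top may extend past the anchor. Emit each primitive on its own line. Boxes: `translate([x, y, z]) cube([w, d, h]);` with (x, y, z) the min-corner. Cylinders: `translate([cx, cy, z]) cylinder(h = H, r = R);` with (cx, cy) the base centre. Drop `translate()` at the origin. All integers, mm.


translate([331, 126, 656]) cube([1503, 902, 39]);
translate([383, 178, 0]) cylinder(h = 656, r = 28);
translate([1782, 178, 0]) cylinder(h = 656, r = 28);
translate([383, 976, 0]) cylinder(h = 656, r = 28);
translate([1782, 976, 0]) cylinder(h = 656, r = 28);


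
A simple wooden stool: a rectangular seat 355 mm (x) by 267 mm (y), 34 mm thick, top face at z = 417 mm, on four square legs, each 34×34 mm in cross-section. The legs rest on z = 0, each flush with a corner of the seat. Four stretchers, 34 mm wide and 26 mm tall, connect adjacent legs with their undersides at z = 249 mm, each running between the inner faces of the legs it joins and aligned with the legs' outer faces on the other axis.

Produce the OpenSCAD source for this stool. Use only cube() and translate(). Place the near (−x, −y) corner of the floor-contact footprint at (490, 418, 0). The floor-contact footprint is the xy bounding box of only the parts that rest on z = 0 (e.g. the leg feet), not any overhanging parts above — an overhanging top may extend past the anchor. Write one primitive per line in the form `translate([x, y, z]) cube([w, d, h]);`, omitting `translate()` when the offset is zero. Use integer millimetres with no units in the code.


translate([490, 418, 383]) cube([355, 267, 34]);
translate([490, 418, 0]) cube([34, 34, 383]);
translate([811, 418, 0]) cube([34, 34, 383]);
translate([490, 651, 0]) cube([34, 34, 383]);
translate([811, 651, 0]) cube([34, 34, 383]);
translate([524, 418, 249]) cube([287, 34, 26]);
translate([524, 651, 249]) cube([287, 34, 26]);
translate([490, 452, 249]) cube([34, 199, 26]);
translate([811, 452, 249]) cube([34, 199, 26]);


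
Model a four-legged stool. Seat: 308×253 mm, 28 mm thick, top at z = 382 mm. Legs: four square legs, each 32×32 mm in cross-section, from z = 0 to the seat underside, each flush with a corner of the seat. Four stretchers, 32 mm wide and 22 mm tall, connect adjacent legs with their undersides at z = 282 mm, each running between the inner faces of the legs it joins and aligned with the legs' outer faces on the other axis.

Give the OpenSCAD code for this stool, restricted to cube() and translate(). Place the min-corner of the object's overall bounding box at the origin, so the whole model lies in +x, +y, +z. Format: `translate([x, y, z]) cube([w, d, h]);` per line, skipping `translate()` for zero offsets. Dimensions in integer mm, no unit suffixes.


// leg_h = 382 - 28 = 354
// stretcher span = 308 - 2*32 = 244
translate([0, 0, 354]) cube([308, 253, 28]);
cube([32, 32, 354]);
translate([276, 0, 0]) cube([32, 32, 354]);
translate([0, 221, 0]) cube([32, 32, 354]);
translate([276, 221, 0]) cube([32, 32, 354]);
translate([32, 0, 282]) cube([244, 32, 22]);
translate([32, 221, 282]) cube([244, 32, 22]);
translate([0, 32, 282]) cube([32, 189, 22]);
translate([276, 32, 282]) cube([32, 189, 22]);


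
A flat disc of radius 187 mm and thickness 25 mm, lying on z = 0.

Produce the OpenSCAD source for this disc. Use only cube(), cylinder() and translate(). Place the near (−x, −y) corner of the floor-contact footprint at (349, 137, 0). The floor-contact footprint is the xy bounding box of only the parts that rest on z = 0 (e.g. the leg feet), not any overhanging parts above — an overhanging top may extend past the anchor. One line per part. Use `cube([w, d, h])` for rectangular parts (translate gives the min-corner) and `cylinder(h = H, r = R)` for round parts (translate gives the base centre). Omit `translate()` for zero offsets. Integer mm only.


translate([536, 324, 0]) cylinder(h = 25, r = 187);


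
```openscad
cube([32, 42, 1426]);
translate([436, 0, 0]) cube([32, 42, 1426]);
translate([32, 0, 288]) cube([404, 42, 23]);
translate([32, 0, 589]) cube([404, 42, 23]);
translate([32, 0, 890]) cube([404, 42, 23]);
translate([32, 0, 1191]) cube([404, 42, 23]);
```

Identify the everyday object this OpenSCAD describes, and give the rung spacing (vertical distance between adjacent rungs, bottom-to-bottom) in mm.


A ladder. The rung spacing is 301 mm.

Two tall 32×42 posts with 4 short bars between them — a ladder. Adjacent rungs sit at z = 288 and z = 589, so the spacing is 589 − 288 = 301 mm.


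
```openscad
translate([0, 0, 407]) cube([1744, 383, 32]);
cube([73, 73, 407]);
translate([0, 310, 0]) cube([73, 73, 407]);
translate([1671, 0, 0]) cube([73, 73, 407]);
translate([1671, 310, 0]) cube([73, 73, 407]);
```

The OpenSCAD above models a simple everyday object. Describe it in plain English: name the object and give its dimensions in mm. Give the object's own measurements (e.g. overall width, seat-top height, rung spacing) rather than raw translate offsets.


A bench: a 1744×383 mm seat slab, 32 mm thick, top at z = 439 mm, on four 73×73 mm square legs flush with the seat corners and standing on z = 0.


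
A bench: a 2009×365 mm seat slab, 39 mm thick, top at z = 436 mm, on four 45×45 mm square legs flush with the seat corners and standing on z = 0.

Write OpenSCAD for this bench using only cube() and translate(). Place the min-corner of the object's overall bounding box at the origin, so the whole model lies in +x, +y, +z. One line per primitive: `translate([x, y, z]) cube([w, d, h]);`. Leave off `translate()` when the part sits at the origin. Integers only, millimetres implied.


translate([0, 0, 397]) cube([2009, 365, 39]);
cube([45, 45, 397]);
translate([0, 320, 0]) cube([45, 45, 397]);
translate([1964, 0, 0]) cube([45, 45, 397]);
translate([1964, 320, 0]) cube([45, 45, 397]);


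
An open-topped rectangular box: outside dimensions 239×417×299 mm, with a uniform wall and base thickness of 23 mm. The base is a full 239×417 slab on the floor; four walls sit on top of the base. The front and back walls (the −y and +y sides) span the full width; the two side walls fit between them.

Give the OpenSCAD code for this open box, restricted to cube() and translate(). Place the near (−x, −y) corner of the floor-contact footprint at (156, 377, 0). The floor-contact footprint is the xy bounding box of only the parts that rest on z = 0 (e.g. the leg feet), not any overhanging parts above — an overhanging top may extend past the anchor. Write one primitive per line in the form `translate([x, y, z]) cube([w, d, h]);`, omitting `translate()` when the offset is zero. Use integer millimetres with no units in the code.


translate([156, 377, 0]) cube([239, 417, 23]);
translate([156, 377, 23]) cube([239, 23, 276]);
translate([156, 771, 23]) cube([239, 23, 276]);
translate([156, 400, 23]) cube([23, 371, 276]);
translate([372, 400, 23]) cube([23, 371, 276]);


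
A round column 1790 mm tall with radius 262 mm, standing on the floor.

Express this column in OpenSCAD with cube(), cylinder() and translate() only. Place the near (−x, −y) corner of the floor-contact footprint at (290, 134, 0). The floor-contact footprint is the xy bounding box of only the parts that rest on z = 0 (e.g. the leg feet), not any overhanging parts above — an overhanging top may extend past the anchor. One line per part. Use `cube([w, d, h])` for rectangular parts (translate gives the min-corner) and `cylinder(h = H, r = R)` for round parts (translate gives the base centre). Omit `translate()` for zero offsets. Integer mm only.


translate([552, 396, 0]) cylinder(h = 1790, r = 262);


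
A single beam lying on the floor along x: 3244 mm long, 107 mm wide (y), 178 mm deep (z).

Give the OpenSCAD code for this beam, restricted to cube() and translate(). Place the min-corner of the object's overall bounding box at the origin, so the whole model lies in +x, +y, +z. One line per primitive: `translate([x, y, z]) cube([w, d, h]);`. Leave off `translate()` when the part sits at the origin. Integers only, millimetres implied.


cube([3244, 107, 178]);


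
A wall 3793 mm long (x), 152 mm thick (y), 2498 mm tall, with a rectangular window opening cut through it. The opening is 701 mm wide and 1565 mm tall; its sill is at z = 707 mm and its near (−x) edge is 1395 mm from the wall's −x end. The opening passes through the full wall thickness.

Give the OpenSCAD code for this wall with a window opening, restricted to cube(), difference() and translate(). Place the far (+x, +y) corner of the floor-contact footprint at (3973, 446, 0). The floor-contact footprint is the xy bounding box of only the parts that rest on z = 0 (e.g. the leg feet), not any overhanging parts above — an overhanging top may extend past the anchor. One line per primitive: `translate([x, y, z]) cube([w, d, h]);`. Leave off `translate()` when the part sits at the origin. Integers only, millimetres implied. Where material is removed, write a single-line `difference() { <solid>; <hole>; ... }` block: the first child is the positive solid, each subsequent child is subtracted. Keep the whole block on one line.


difference() { translate([180, 294, 0]) cube([3793, 152, 2498]); translate([1575, 294, 707]) cube([701, 152, 1565]); }


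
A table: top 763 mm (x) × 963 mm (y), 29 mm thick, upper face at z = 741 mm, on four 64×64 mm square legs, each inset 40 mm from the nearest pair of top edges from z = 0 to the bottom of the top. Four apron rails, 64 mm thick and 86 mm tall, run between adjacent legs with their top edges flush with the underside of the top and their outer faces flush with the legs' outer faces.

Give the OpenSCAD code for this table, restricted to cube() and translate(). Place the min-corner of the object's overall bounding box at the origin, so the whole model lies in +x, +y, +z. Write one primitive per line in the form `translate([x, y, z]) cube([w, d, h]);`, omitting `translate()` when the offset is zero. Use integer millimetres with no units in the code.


// leg_h = 741 - 29 = 712
// apron z = 712 - 86 = 626
translate([0, 0, 712]) cube([763, 963, 29]);
translate([40, 40, 0]) cube([64, 64, 712]);
translate([659, 40, 0]) cube([64, 64, 712]);
translate([40, 859, 0]) cube([64, 64, 712]);
translate([659, 859, 0]) cube([64, 64, 712]);
translate([104, 40, 626]) cube([555, 64, 86]);
translate([104, 859, 626]) cube([555, 64, 86]);
translate([40, 104, 626]) cube([64, 755, 86]);
translate([659, 104, 626]) cube([64, 755, 86]);


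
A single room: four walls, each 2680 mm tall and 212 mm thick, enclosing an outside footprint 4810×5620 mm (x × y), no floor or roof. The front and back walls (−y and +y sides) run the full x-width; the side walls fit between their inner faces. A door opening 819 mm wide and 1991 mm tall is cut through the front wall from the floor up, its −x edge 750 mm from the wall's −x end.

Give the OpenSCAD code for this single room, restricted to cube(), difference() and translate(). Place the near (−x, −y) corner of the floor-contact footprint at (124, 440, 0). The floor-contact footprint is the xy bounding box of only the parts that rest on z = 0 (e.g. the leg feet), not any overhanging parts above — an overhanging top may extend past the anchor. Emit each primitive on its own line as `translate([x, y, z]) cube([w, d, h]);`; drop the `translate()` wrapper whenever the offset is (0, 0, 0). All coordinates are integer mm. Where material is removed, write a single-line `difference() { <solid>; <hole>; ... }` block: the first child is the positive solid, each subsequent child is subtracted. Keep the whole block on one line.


difference() { translate([124, 440, 0]) cube([4810, 212, 2680]); translate([874, 440, 0]) cube([819, 212, 1991]); }
translate([124, 5848, 0]) cube([4810, 212, 2680]);
translate([124, 652, 0]) cube([212, 5196, 2680]);
translate([4722, 652, 0]) cube([212, 5196, 2680]);


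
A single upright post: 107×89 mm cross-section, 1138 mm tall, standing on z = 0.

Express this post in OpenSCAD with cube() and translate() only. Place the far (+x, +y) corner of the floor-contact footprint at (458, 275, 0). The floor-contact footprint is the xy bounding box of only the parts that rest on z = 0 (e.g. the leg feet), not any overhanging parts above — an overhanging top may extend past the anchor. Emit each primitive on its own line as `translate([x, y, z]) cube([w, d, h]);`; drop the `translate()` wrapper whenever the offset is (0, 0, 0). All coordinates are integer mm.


translate([351, 186, 0]) cube([107, 89, 1138]);


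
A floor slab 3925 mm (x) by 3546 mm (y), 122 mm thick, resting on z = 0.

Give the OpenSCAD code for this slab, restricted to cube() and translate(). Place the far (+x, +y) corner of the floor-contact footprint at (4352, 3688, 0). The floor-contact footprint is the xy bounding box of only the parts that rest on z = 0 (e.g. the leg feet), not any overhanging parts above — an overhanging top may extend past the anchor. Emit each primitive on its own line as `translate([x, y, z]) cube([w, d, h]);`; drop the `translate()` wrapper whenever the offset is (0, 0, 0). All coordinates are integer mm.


translate([427, 142, 0]) cube([3925, 3546, 122]);


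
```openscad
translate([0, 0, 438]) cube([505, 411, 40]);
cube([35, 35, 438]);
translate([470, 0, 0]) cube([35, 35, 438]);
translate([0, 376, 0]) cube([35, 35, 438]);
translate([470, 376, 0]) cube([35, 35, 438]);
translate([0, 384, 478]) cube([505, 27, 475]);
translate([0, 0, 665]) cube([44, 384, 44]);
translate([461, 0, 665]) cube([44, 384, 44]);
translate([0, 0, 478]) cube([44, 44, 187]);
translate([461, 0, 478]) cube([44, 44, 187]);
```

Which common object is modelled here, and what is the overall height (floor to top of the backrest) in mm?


A chair. The overall height is 953 mm.

A slab on four corner posts with a tall panel at the back — a chair. The seat slab sits at z = 438 with thickness 40, and the 475 mm backrest starts at the seat top, so the overall height is 438 + 40 + 475 = 953 mm.
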